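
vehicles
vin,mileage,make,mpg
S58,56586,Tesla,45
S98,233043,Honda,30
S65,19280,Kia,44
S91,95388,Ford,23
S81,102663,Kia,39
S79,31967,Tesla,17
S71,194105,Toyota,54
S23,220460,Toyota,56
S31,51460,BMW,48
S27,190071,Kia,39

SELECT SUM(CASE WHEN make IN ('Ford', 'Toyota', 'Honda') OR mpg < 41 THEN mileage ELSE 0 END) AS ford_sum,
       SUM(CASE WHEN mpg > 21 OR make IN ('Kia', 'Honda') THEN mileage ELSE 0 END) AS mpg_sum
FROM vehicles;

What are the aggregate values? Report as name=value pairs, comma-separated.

ford_sum=1067697, mpg_sum=1163056

[ford_sum: make IN ('Ford', 'Toyota', 'Honda') OR mpg < 41]
vin=S58: ✗
vin=S98: ✓ → 233043
vin=S65: ✗
vin=S91: ✓ → 95388
vin=S81: ✓ → 102663
vin=S79: ✓ → 31967
vin=S71: ✓ → 194105
vin=S23: ✓ → 220460
vin=S31: ✗
vin=S27: ✓ → 190071
ford_sum = 233043 + 95388 + 102663 + 31967 + 194105 + 220460 + 190071 = 1067697
—
[mpg_sum: mpg > 21 OR make IN ('Kia', 'Honda')]
vin=S58: ✓ → 56586
vin=S98: ✓ → 233043
vin=S65: ✓ → 19280
vin=S91: ✓ → 95388
vin=S81: ✓ → 102663
vin=S79: ✗
vin=S71: ✓ → 194105
vin=S23: ✓ → 220460
vin=S31: ✓ → 51460
vin=S27: ✓ → 190071
mpg_sum = 56586 + 233043 + 19280 + 95388 + 102663 + 194105 + 220460 + 51460 + 190071 = 1163056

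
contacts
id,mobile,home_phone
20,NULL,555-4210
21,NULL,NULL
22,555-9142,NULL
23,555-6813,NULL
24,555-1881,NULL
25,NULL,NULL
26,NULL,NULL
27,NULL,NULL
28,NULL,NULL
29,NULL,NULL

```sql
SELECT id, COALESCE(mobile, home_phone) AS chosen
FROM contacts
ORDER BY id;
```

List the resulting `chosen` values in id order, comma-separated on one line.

id=20: mobile=NULL, home_phone=555-4210 → 555-4210
id=21: mobile=NULL, home_phone=NULL (all NULL) → NULL
id=22: mobile=555-9142 → 555-9142
id=23: mobile=555-6813 → 555-6813
id=24: mobile=555-1881 → 555-1881
id=25: mobile=NULL, home_phone=NULL (all NULL) → NULL
id=26: mobile=NULL, home_phone=NULL (all NULL) → NULL
id=27: mobile=NULL, home_phone=NULL (all NULL) → NULL
id=28: mobile=NULL, home_phone=NULL (all NULL) → NULL
id=29: mobile=NULL, home_phone=NULL (all NULL) → NULL

555-4210, NULL, 555-9142, 555-6813, 555-1881, NULL, NULL, NULL, NULL, NULL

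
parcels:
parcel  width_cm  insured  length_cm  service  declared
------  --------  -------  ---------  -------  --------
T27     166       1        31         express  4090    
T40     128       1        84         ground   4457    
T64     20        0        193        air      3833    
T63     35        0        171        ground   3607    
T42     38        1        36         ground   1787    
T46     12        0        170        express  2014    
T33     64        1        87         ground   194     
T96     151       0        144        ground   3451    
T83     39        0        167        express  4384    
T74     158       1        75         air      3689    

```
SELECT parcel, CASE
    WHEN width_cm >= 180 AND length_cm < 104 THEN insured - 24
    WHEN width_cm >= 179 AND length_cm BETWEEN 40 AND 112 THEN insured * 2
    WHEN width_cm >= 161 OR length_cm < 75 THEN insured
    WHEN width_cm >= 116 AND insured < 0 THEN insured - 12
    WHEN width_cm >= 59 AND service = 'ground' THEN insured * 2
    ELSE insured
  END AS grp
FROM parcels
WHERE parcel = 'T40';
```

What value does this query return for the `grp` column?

parcel = T40: width_cm=128, insured=1, length_cm=84, service=ground, declared=4457.
width_cm >= 180 AND length_cm < 104 → false
width_cm >= 179 AND length_cm BETWEEN 40 AND 112 → false
width_cm >= 161 OR length_cm < 75 → false
width_cm >= 116 AND insured < 0 → false
width_cm >= 59 AND service = 'ground' → true → 2

2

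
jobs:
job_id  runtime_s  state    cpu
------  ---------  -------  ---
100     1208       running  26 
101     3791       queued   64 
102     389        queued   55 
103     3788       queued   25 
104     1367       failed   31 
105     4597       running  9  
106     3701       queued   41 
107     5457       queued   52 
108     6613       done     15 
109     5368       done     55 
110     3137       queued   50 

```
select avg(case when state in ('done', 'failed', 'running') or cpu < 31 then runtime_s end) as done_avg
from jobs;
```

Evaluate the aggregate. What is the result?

job_id=100: ✓ → 1208
job_id=101: ✗
job_id=102: ✗
job_id=103: ✓ → 3788
job_id=104: ✓ → 1367
job_id=105: ✓ → 4597
job_id=106: ✗
job_id=107: ✗
job_id=108: ✓ → 6613
job_id=109: ✓ → 5368
job_id=110: ✗
done_avg = (1208 + 3788 + 1367 + 4597 + 6613 + 5368) / 6 = 3823.5

3823.5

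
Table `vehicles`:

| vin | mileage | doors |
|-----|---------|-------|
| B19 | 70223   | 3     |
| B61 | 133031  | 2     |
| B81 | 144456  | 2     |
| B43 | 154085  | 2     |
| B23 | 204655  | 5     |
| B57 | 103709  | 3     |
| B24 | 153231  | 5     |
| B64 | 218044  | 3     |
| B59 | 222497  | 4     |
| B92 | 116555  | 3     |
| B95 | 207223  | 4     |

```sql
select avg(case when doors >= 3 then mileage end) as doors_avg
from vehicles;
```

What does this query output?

vin=B19: ✓ → 70223
vin=B61: ✗
vin=B81: ✗
vin=B43: ✗
vin=B23: ✓ → 204655
vin=B57: ✓ → 103709
vin=B24: ✓ → 153231
vin=B64: ✓ → 218044
vin=B59: ✓ → 222497
vin=B92: ✓ → 116555
vin=B95: ✓ → 207223
doors_avg = (70223 + 204655 + 103709 + 153231 + 218044 + 222497 + 116555 + 207223) / 8 = 162017.125

162017.125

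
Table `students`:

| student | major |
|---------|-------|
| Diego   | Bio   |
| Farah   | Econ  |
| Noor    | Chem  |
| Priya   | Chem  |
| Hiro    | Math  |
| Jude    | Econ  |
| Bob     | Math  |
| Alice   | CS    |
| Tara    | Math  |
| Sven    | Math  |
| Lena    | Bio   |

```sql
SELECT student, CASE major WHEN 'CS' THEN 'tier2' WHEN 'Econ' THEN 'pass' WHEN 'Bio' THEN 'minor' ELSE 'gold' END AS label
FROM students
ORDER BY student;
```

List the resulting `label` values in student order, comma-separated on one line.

student=Alice: major='CS' → tier2
student=Bob: ELSE → gold
student=Diego: major='Bio' → minor
student=Farah: major='Econ' → pass
student=Hiro: ELSE → gold
student=Jude: major='Econ' → pass
student=Lena: major='Bio' → minor
student=Noor: ELSE → gold
student=Priya: ELSE → gold
student=Sven: ELSE → gold
student=Tara: ELSE → gold

tier2, gold, minor, pass, gold, pass, minor, gold, gold, gold, gold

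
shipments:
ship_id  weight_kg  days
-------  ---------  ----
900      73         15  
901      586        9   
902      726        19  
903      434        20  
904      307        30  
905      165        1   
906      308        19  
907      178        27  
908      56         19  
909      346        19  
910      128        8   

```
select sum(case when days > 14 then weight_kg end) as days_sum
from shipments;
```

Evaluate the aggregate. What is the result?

2428

ship_id=900: ✓ → 73
ship_id=901: ✗
ship_id=902: ✓ → 726
ship_id=903: ✓ → 434
ship_id=904: ✓ → 307
ship_id=905: ✗
ship_id=906: ✓ → 308
ship_id=907: ✓ → 178
ship_id=908: ✓ → 56
ship_id=909: ✓ → 346
ship_id=910: ✗
days_sum = 73 + 726 + 434 + 307 + 308 + 178 + 56 + 346 = 2428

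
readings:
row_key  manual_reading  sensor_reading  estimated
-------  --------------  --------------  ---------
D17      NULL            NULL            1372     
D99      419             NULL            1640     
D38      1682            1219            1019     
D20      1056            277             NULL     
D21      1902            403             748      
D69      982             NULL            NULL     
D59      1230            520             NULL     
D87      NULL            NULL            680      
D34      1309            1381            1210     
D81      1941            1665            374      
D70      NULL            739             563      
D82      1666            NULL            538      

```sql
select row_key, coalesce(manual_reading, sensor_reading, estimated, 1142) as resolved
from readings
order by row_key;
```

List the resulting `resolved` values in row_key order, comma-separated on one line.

1372, 1056, 1902, 1309, 1682, 1230, 982, 739, 1941, 1666, 680, 419

row_key=D17: manual_reading=NULL, sensor_reading=NULL, estimated=1372 → 1372
row_key=D20: manual_reading=1056 → 1056
row_key=D21: manual_reading=1902 → 1902
row_key=D34: manual_reading=1309 → 1309
row_key=D38: manual_reading=1682 → 1682
row_key=D59: manual_reading=1230 → 1230
row_key=D69: manual_reading=982 → 982
row_key=D70: manual_reading=NULL, sensor_reading=739 → 739
row_key=D81: manual_reading=1941 → 1941
row_key=D82: manual_reading=1666 → 1666
row_key=D87: manual_reading=NULL, sensor_reading=NULL, estimated=680 → 680
row_key=D99: manual_reading=419 → 419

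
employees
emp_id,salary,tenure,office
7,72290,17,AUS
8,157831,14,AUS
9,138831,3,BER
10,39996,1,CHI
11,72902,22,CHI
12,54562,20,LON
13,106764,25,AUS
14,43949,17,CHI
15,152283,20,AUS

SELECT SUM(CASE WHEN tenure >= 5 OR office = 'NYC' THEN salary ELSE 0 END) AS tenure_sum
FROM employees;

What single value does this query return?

emp_id=7: ✓ → 72290
emp_id=8: ✓ → 157831
emp_id=9: ✗
emp_id=10: ✗
emp_id=11: ✓ → 72902
emp_id=12: ✓ → 54562
emp_id=13: ✓ → 106764
emp_id=14: ✓ → 43949
emp_id=15: ✓ → 152283
tenure_sum = 72290 + 157831 + 72902 + 54562 + 106764 + 43949 + 152283 = 660581

660581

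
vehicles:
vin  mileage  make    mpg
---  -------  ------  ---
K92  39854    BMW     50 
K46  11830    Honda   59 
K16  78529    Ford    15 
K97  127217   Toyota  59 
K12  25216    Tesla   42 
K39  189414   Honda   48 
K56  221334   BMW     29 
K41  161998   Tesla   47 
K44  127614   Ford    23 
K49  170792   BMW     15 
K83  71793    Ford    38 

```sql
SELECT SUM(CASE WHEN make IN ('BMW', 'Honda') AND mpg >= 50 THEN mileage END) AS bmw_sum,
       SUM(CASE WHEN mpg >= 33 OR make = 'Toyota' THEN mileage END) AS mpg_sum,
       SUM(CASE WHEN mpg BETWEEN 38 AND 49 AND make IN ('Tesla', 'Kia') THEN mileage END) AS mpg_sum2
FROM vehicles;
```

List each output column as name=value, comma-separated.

[bmw_sum: make IN ('BMW', 'Honda') AND mpg >= 50]
vin=K92: ✓ → 39854
vin=K46: ✓ → 11830
vin=K16: ✗
vin=K97: ✗
vin=K12: ✗
vin=K39: ✗
vin=K56: ✗
vin=K41: ✗
vin=K44: ✗
vin=K49: ✗
vin=K83: ✗
bmw_sum = 39854 + 11830 = 51684
—
[mpg_sum: mpg >= 33 OR make = 'Toyota']
vin=K92: ✓ → 39854
vin=K46: ✓ → 11830
vin=K16: ✗
vin=K97: ✓ → 127217
vin=K12: ✓ → 25216
vin=K39: ✓ → 189414
vin=K56: ✗
vin=K41: ✓ → 161998
vin=K44: ✗
vin=K49: ✗
vin=K83: ✓ → 71793
mpg_sum = 39854 + 11830 + 127217 + 25216 + 189414 + 161998 + 71793 = 627322
—
[mpg_sum2: mpg BETWEEN 38 AND 49 AND make IN ('Tesla', 'Kia')]
vin=K92: ✗
vin=K46: ✗
vin=K16: ✗
vin=K97: ✗
vin=K12: ✓ → 25216
vin=K39: ✗
vin=K56: ✗
vin=K41: ✓ → 161998
vin=K44: ✗
vin=K49: ✗
vin=K83: ✗
mpg_sum2 = 25216 + 161998 = 187214

bmw_sum=51684, mpg_sum=627322, mpg_sum2=187214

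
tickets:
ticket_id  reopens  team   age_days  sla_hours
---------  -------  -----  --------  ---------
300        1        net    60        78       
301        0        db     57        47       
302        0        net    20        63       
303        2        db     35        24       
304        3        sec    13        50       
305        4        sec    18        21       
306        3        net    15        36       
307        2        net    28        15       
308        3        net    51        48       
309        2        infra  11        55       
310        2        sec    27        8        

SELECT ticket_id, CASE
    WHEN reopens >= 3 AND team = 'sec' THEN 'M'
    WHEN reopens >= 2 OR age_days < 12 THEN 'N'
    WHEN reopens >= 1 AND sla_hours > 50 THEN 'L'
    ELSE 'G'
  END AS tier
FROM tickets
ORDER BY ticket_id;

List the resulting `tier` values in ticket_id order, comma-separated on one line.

L, G, G, N, M, M, N, N, N, N, N

ticket_id=300: reopens >= 1 AND sla_hours > 50 → L
ticket_id=301: ELSE → G
ticket_id=302: ELSE → G
ticket_id=303: reopens >= 2 OR age_days < 12 → N
ticket_id=304: reopens >= 3 AND team = 'sec' → M
ticket_id=305: reopens >= 3 AND team = 'sec' → M
ticket_id=306: reopens >= 2 OR age_days < 12 → N
ticket_id=307: reopens >= 2 OR age_days < 12 → N
ticket_id=308: reopens >= 2 OR age_days < 12 → N
ticket_id=309: reopens >= 2 OR age_days < 12 → N
ticket_id=310: reopens >= 2 OR age_days < 12 → N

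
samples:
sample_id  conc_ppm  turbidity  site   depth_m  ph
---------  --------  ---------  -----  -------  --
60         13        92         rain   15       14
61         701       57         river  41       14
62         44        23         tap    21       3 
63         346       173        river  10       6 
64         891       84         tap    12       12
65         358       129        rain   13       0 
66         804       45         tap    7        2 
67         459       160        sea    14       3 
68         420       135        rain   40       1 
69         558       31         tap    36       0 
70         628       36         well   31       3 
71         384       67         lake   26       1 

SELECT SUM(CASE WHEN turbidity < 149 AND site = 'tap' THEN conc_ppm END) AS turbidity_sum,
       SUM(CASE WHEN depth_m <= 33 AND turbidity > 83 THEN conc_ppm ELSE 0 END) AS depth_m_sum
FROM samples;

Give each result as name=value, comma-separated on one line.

turbidity_sum=2297, depth_m_sum=2067

[turbidity_sum: turbidity < 149 AND site = 'tap']
sample_id=60: ✗
sample_id=61: ✗
sample_id=62: ✓ → 44
sample_id=63: ✗
sample_id=64: ✓ → 891
sample_id=65: ✗
sample_id=66: ✓ → 804
sample_id=67: ✗
sample_id=68: ✗
sample_id=69: ✓ → 558
sample_id=70: ✗
sample_id=71: ✗
turbidity_sum = 44 + 891 + 804 + 558 = 2297
—
[depth_m_sum: depth_m <= 33 AND turbidity > 83]
sample_id=60: ✓ → 13
sample_id=61: ✗
sample_id=62: ✗
sample_id=63: ✓ → 346
sample_id=64: ✓ → 891
sample_id=65: ✓ → 358
sample_id=66: ✗
sample_id=67: ✓ → 459
sample_id=68: ✗
sample_id=69: ✗
sample_id=70: ✗
sample_id=71: ✗
depth_m_sum = 13 + 346 + 891 + 358 + 459 = 2067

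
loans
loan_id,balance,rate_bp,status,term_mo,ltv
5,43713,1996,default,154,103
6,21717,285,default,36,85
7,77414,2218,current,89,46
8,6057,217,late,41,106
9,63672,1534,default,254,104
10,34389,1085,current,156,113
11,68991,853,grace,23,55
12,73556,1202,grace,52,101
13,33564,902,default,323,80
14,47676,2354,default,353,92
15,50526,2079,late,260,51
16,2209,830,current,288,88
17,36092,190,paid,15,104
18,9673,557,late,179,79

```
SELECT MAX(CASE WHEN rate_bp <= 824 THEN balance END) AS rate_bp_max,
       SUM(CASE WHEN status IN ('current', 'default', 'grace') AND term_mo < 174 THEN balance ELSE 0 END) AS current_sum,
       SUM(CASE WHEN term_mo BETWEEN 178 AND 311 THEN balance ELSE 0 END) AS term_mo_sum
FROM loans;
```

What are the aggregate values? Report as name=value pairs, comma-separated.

rate_bp_max=36092, current_sum=319780, term_mo_sum=126080

[rate_bp_max: rate_bp <= 824]
loan_id=5: ✗
loan_id=6: ✓ → 21717
loan_id=7: ✗
loan_id=8: ✓ → 6057
loan_id=9: ✗
loan_id=10: ✗
loan_id=11: ✗
loan_id=12: ✗
loan_id=13: ✗
loan_id=14: ✗
loan_id=15: ✗
loan_id=16: ✗
loan_id=17: ✓ → 36092
loan_id=18: ✓ → 9673
rate_bp_max = MAX(21717, 6057, 36092, 9673) = 36092
—
[current_sum: status IN ('current', 'default', 'grace') AND term_mo < 174]
loan_id=5: ✓ → 43713
loan_id=6: ✓ → 21717
loan_id=7: ✓ → 77414
loan_id=8: ✗
loan_id=9: ✗
loan_id=10: ✓ → 34389
loan_id=11: ✓ → 68991
loan_id=12: ✓ → 73556
loan_id=13: ✗
loan_id=14: ✗
loan_id=15: ✗
loan_id=16: ✗
loan_id=17: ✗
loan_id=18: ✗
current_sum = 43713 + 21717 + 77414 + 34389 + 68991 + 73556 = 319780
—
[term_mo_sum: term_mo BETWEEN 178 AND 311]
loan_id=5: ✗
loan_id=6: ✗
loan_id=7: ✗
loan_id=8: ✗
loan_id=9: ✓ → 63672
loan_id=10: ✗
loan_id=11: ✗
loan_id=12: ✗
loan_id=13: ✗
loan_id=14: ✗
loan_id=15: ✓ → 50526
loan_id=16: ✓ → 2209
loan_id=17: ✗
loan_id=18: ✓ → 9673
term_mo_sum = 63672 + 50526 + 2209 + 9673 = 126080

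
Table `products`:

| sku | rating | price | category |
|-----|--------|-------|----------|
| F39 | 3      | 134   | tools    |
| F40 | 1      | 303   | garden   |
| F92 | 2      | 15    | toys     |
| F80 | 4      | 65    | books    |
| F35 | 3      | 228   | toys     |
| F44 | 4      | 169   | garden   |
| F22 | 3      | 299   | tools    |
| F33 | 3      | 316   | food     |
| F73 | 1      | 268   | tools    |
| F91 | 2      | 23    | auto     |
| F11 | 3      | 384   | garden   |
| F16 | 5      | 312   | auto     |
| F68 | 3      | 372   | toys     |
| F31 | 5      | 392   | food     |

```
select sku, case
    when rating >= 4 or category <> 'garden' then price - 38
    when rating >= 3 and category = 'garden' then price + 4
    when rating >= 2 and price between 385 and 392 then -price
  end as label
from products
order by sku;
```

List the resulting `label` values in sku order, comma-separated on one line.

sku=F11: rating >= 3 and category = 'garden' → 388
sku=F16: rating >= 4 or category <> 'garden' → 274
sku=F22: rating >= 4 or category <> 'garden' → 261
sku=F31: rating >= 4 or category <> 'garden' → 354
sku=F33: rating >= 4 or category <> 'garden' → 278
sku=F35: rating >= 4 or category <> 'garden' → 190
sku=F39: rating >= 4 or category <> 'garden' → 96
sku=F40: (no match → NULL) → NULL
sku=F44: rating >= 4 or category <> 'garden' → 131
sku=F68: rating >= 4 or category <> 'garden' → 334
sku=F73: rating >= 4 or category <> 'garden' → 230
sku=F80: rating >= 4 or category <> 'garden' → 27
sku=F91: rating >= 4 or category <> 'garden' → -15
sku=F92: rating >= 4 or category <> 'garden' → -23

388, 274, 261, 354, 278, 190, 96, NULL, 131, 334, 230, 27, -15, -23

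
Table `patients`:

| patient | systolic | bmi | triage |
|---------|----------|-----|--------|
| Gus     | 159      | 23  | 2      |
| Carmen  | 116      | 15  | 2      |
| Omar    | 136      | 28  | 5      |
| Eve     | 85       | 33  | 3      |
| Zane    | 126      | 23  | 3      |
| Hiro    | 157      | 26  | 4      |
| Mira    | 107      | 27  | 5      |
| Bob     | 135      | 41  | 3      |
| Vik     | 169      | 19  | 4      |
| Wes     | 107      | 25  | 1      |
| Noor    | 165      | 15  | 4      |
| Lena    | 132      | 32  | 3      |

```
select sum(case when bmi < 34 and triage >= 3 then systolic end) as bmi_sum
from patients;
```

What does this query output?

1077

patient=Gus: ✗
patient=Carmen: ✗
patient=Omar: ✓ → 136
patient=Eve: ✓ → 85
patient=Zane: ✓ → 126
patient=Hiro: ✓ → 157
patient=Mira: ✓ → 107
patient=Bob: ✗
patient=Vik: ✓ → 169
patient=Wes: ✗
patient=Noor: ✓ → 165
patient=Lena: ✓ → 132
bmi_sum = 136 + 85 + 126 + 157 + 107 + 169 + 165 + 132 = 1077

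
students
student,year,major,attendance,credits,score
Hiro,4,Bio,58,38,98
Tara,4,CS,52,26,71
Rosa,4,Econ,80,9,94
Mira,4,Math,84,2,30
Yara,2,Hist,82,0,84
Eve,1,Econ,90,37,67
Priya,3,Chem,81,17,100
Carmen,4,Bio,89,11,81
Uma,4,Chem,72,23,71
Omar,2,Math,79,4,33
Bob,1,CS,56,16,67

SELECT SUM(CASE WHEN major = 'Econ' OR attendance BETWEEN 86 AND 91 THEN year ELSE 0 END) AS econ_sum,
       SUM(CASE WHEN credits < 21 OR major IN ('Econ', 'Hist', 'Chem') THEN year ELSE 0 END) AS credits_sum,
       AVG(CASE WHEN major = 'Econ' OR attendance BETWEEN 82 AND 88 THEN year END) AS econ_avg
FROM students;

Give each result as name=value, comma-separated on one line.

[econ_sum: major = 'Econ' OR attendance BETWEEN 86 AND 91]
student=Hiro: ✗
student=Tara: ✗
student=Rosa: ✓ → 4
student=Mira: ✗
student=Yara: ✗
student=Eve: ✓ → 1
student=Priya: ✗
student=Carmen: ✓ → 4
student=Uma: ✗
student=Omar: ✗
student=Bob: ✗
econ_sum = 4 + 1 + 4 = 9
—
[credits_sum: credits < 21 OR major IN ('Econ', 'Hist', 'Chem')]
student=Hiro: ✗
student=Tara: ✗
student=Rosa: ✓ → 4
student=Mira: ✓ → 4
student=Yara: ✓ → 2
student=Eve: ✓ → 1
student=Priya: ✓ → 3
student=Carmen: ✓ → 4
student=Uma: ✓ → 4
student=Omar: ✓ → 2
student=Bob: ✓ → 1
credits_sum = 4 + 4 + 2 + 1 + 3 + 4 + 4 + 2 + 1 = 25
—
[econ_avg: major = 'Econ' OR attendance BETWEEN 82 AND 88]
student=Hiro: ✗
student=Tara: ✗
student=Rosa: ✓ → 4
student=Mira: ✓ → 4
student=Yara: ✓ → 2
student=Eve: ✓ → 1
student=Priya: ✗
student=Carmen: ✗
student=Uma: ✗
student=Omar: ✗
student=Bob: ✗
econ_avg = (4 + 4 + 2 + 1) / 4 = 2.75

econ_sum=9, credits_sum=25, econ_avg=2.75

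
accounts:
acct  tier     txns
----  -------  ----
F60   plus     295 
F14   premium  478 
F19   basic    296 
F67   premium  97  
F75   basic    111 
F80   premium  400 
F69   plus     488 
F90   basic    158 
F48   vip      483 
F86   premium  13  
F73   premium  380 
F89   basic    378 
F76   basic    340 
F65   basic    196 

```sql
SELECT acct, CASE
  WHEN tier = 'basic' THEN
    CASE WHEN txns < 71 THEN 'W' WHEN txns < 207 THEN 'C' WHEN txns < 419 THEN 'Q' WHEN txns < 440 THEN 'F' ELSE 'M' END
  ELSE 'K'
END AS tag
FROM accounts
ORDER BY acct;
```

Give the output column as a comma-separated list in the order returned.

acct=F14: tier='premium' → outer ELSE → K
acct=F19: tier='basic' → inner[txns < 419] → Q
acct=F48: tier='vip' → outer ELSE → K
acct=F60: tier='plus' → outer ELSE → K
acct=F65: tier='basic' → inner[txns < 207] → C
acct=F67: tier='premium' → outer ELSE → K
acct=F69: tier='plus' → outer ELSE → K
acct=F73: tier='premium' → outer ELSE → K
acct=F75: tier='basic' → inner[txns < 207] → C
acct=F76: tier='basic' → inner[txns < 419] → Q
acct=F80: tier='premium' → outer ELSE → K
acct=F86: tier='premium' → outer ELSE → K
acct=F89: tier='basic' → inner[txns < 419] → Q
acct=F90: tier='basic' → inner[txns < 207] → C

K, Q, K, K, C, K, K, K, C, Q, K, K, Q, C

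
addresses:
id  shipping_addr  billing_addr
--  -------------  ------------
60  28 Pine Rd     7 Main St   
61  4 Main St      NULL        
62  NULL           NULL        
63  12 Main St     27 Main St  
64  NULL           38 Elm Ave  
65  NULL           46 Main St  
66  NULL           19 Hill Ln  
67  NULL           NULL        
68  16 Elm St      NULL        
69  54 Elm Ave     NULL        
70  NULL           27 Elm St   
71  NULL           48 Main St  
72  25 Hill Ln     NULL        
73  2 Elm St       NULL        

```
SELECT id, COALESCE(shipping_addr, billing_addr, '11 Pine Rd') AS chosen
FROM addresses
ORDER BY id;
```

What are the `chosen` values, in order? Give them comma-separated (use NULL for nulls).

28 Pine Rd, 4 Main St, 11 Pine Rd, 12 Main St, 38 Elm Ave, 46 Main St, 19 Hill Ln, 11 Pine Rd, 16 Elm St, 54 Elm Ave, 27 Elm St, 48 Main St, 25 Hill Ln, 2 Elm St

id=60: shipping_addr=28 Pine Rd → 28 Pine Rd
id=61: shipping_addr=4 Main St → 4 Main St
id=62: shipping_addr=NULL, billing_addr=NULL, → literal 11 Pine Rd → 11 Pine Rd
id=63: shipping_addr=12 Main St → 12 Main St
id=64: shipping_addr=NULL, billing_addr=38 Elm Ave → 38 Elm Ave
id=65: shipping_addr=NULL, billing_addr=46 Main St → 46 Main St
id=66: shipping_addr=NULL, billing_addr=19 Hill Ln → 19 Hill Ln
id=67: shipping_addr=NULL, billing_addr=NULL, → literal 11 Pine Rd → 11 Pine Rd
id=68: shipping_addr=16 Elm St → 16 Elm St
id=69: shipping_addr=54 Elm Ave → 54 Elm Ave
id=70: shipping_addr=NULL, billing_addr=27 Elm St → 27 Elm St
id=71: shipping_addr=NULL, billing_addr=48 Main St → 48 Main St
id=72: shipping_addr=25 Hill Ln → 25 Hill Ln
id=73: shipping_addr=2 Elm St → 2 Elm St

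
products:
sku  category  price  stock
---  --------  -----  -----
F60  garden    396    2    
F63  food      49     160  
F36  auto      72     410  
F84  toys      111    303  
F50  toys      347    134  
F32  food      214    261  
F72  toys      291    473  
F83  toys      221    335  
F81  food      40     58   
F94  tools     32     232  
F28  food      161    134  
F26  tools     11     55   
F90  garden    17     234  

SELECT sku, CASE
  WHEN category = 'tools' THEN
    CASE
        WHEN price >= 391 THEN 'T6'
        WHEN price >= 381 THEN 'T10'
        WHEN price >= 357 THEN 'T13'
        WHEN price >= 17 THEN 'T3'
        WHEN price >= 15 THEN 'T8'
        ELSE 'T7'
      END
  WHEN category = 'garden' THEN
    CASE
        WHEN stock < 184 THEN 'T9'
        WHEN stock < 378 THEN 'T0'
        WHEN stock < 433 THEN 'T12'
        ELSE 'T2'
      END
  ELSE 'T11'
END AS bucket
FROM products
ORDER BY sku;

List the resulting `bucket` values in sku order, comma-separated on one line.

sku=F26: category='tools' → inner[ELSE] → T7
sku=F28: category='food' → outer ELSE → T11
sku=F32: category='food' → outer ELSE → T11
sku=F36: category='auto' → outer ELSE → T11
sku=F50: category='toys' → outer ELSE → T11
sku=F60: category='garden' → inner[stock < 184] → T9
sku=F63: category='food' → outer ELSE → T11
sku=F72: category='toys' → outer ELSE → T11
sku=F81: category='food' → outer ELSE → T11
sku=F83: category='toys' → outer ELSE → T11
sku=F84: category='toys' → outer ELSE → T11
sku=F90: category='garden' → inner[stock < 378] → T0
sku=F94: category='tools' → inner[price >= 17] → T3

T7, T11, T11, T11, T11, T9, T11, T11, T11, T11, T11, T0, T3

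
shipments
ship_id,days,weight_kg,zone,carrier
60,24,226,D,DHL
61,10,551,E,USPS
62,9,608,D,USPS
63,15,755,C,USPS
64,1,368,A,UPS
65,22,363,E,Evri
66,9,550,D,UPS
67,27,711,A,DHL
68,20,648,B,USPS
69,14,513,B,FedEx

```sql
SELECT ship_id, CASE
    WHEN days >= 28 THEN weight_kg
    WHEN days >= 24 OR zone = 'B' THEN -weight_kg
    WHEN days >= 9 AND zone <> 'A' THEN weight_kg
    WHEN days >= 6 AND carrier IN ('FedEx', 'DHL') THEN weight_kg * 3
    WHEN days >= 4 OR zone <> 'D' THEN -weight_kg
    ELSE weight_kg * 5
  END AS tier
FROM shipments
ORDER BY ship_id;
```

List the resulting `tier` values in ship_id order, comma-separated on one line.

-226, 551, 608, 755, -368, 363, 550, -711, -648, -513

ship_id=60: days >= 24 OR zone = 'B' → -226
ship_id=61: days >= 9 AND zone <> 'A' → 551
ship_id=62: days >= 9 AND zone <> 'A' → 608
ship_id=63: days >= 9 AND zone <> 'A' → 755
ship_id=64: days >= 4 OR zone <> 'D' → -368
ship_id=65: days >= 9 AND zone <> 'A' → 363
ship_id=66: days >= 9 AND zone <> 'A' → 550
ship_id=67: days >= 24 OR zone = 'B' → -711
ship_id=68: days >= 24 OR zone = 'B' → -648
ship_id=69: days >= 24 OR zone = 'B' → -513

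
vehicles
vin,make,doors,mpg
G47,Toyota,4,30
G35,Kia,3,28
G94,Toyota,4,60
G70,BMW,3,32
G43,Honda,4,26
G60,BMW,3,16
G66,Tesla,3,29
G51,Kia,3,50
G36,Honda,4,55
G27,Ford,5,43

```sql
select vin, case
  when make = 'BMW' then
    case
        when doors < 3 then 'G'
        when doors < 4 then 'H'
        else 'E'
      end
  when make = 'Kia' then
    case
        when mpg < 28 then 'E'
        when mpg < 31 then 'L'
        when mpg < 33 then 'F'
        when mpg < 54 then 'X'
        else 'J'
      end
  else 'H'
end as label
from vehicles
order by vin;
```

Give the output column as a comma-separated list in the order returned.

H, L, H, H, H, X, H, H, H, H

vin=G27: make='Ford' → outer ELSE → H
vin=G35: make='Kia' → inner[mpg < 31] → L
vin=G36: make='Honda' → outer ELSE → H
vin=G43: make='Honda' → outer ELSE → H
vin=G47: make='Toyota' → outer ELSE → H
vin=G51: make='Kia' → inner[mpg < 54] → X
vin=G60: make='BMW' → inner[doors < 4] → H
vin=G66: make='Tesla' → outer ELSE → H
vin=G70: make='BMW' → inner[doors < 4] → H
vin=G94: make='Toyota' → outer ELSE → H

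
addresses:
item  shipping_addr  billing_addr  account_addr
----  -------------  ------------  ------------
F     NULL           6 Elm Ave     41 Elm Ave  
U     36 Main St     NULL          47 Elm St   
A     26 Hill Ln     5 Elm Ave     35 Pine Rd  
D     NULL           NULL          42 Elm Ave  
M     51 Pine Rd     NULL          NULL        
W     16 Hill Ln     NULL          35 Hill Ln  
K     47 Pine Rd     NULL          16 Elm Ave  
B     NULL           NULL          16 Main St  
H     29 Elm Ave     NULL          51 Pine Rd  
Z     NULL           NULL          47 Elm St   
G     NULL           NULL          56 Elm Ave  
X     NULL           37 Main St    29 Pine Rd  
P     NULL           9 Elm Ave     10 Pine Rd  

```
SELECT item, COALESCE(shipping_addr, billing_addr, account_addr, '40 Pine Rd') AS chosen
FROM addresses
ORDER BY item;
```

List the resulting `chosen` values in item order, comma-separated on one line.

item=A: shipping_addr=26 Hill Ln → 26 Hill Ln
item=B: shipping_addr=NULL, billing_addr=NULL, account_addr=16 Main St → 16 Main St
item=D: shipping_addr=NULL, billing_addr=NULL, account_addr=42 Elm Ave → 42 Elm Ave
item=F: shipping_addr=NULL, billing_addr=6 Elm Ave → 6 Elm Ave
item=G: shipping_addr=NULL, billing_addr=NULL, account_addr=56 Elm Ave → 56 Elm Ave
item=H: shipping_addr=29 Elm Ave → 29 Elm Ave
item=K: shipping_addr=47 Pine Rd → 47 Pine Rd
item=M: shipping_addr=51 Pine Rd → 51 Pine Rd
item=P: shipping_addr=NULL, billing_addr=9 Elm Ave → 9 Elm Ave
item=U: shipping_addr=36 Main St → 36 Main St
item=W: shipping_addr=16 Hill Ln → 16 Hill Ln
item=X: shipping_addr=NULL, billing_addr=37 Main St → 37 Main St
item=Z: shipping_addr=NULL, billing_addr=NULL, account_addr=47 Elm St → 47 Elm St

26 Hill Ln, 16 Main St, 42 Elm Ave, 6 Elm Ave, 56 Elm Ave, 29 Elm Ave, 47 Pine Rd, 51 Pine Rd, 9 Elm Ave, 36 Main St, 16 Hill Ln, 37 Main St, 47 Elm St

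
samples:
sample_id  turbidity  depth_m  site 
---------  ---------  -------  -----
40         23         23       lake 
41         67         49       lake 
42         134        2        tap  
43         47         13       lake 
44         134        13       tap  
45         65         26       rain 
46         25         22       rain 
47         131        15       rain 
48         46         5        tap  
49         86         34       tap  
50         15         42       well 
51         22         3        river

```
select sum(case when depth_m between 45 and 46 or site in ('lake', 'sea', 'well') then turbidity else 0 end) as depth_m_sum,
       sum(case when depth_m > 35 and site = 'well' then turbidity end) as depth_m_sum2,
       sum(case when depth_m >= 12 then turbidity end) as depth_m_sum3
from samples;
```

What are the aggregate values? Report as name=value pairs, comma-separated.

depth_m_sum=152, depth_m_sum2=15, depth_m_sum3=593

[depth_m_sum: depth_m between 45 and 46 or site in ('lake', 'sea', 'well')]
sample_id=40: ✓ → 23
sample_id=41: ✓ → 67
sample_id=42: ✗
sample_id=43: ✓ → 47
sample_id=44: ✗
sample_id=45: ✗
sample_id=46: ✗
sample_id=47: ✗
sample_id=48: ✗
sample_id=49: ✗
sample_id=50: ✓ → 15
sample_id=51: ✗
depth_m_sum = 23 + 67 + 47 + 15 = 152
—
[depth_m_sum2: depth_m > 35 and site = 'well']
sample_id=40: ✗
sample_id=41: ✗
sample_id=42: ✗
sample_id=43: ✗
sample_id=44: ✗
sample_id=45: ✗
sample_id=46: ✗
sample_id=47: ✗
sample_id=48: ✗
sample_id=49: ✗
sample_id=50: ✓ → 15
sample_id=51: ✗
depth_m_sum2 = 15
—
[depth_m_sum3: depth_m >= 12]
sample_id=40: ✓ → 23
sample_id=41: ✓ → 67
sample_id=42: ✗
sample_id=43: ✓ → 47
sample_id=44: ✓ → 134
sample_id=45: ✓ → 65
sample_id=46: ✓ → 25
sample_id=47: ✓ → 131
sample_id=48: ✗
sample_id=49: ✓ → 86
sample_id=50: ✓ → 15
sample_id=51: ✗
depth_m_sum3 = 23 + 67 + 47 + 134 + 65 + 25 + 131 + 86 + 15 = 593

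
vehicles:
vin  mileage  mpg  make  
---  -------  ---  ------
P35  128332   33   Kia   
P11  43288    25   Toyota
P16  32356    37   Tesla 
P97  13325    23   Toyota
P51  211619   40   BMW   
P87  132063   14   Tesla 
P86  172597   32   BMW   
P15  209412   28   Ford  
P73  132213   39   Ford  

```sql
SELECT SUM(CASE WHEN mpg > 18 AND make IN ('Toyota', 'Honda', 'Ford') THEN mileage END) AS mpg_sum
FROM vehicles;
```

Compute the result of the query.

398238

vin=P35: ✗
vin=P11: ✓ → 43288
vin=P16: ✗
vin=P97: ✓ → 13325
vin=P51: ✗
vin=P87: ✗
vin=P86: ✗
vin=P15: ✓ → 209412
vin=P73: ✓ → 132213
mpg_sum = 43288 + 13325 + 209412 + 132213 = 398238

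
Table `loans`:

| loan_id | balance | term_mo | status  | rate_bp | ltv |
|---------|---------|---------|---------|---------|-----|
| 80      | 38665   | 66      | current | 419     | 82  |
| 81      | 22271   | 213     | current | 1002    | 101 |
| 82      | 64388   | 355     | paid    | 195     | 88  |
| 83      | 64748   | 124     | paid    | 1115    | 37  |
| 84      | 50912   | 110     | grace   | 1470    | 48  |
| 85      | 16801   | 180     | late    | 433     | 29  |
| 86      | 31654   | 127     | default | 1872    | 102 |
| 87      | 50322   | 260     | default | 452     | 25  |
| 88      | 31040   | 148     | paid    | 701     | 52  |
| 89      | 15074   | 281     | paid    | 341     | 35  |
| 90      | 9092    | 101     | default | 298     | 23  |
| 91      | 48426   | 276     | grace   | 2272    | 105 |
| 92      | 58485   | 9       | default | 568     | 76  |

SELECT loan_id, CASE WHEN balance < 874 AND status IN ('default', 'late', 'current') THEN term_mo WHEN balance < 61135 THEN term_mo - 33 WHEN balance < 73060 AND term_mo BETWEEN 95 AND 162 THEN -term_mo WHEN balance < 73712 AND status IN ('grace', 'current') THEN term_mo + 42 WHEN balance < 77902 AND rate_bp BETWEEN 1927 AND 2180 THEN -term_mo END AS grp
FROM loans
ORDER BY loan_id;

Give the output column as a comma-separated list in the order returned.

loan_id=80: balance < 61135 → 33
loan_id=81: balance < 61135 → 180
loan_id=82: (no match → NULL) → NULL
loan_id=83: balance < 73060 AND term_mo BETWEEN 95 AND 162 → -124
loan_id=84: balance < 61135 → 77
loan_id=85: balance < 61135 → 147
loan_id=86: balance < 61135 → 94
loan_id=87: balance < 61135 → 227
loan_id=88: balance < 61135 → 115
loan_id=89: balance < 61135 → 248
loan_id=90: balance < 61135 → 68
loan_id=91: balance < 61135 → 243
loan_id=92: balance < 61135 → -24

33, 180, NULL, -124, 77, 147, 94, 227, 115, 248, 68, 243, -24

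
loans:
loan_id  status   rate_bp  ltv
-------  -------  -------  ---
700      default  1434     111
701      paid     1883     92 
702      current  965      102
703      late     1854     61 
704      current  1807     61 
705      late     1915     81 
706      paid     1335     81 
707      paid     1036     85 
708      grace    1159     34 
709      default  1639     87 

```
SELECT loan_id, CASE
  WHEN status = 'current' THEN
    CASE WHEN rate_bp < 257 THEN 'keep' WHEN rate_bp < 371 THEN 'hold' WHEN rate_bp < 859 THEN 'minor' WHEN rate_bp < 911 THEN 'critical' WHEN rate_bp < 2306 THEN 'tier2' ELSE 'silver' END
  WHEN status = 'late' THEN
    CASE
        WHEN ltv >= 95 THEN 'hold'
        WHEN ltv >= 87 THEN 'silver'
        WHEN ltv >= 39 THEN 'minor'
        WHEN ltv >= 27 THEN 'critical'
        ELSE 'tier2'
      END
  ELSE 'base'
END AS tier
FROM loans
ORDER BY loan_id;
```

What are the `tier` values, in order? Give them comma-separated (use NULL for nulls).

base, base, tier2, minor, tier2, minor, base, base, base, base

loan_id=700: status='default' → outer ELSE → base
loan_id=701: status='paid' → outer ELSE → base
loan_id=702: status='current' → inner[rate_bp < 2306] → tier2
loan_id=703: status='late' → inner[ltv >= 39] → minor
loan_id=704: status='current' → inner[rate_bp < 2306] → tier2
loan_id=705: status='late' → inner[ltv >= 39] → minor
loan_id=706: status='paid' → outer ELSE → base
loan_id=707: status='paid' → outer ELSE → base
loan_id=708: status='grace' → outer ELSE → base
loan_id=709: status='default' → outer ELSE → base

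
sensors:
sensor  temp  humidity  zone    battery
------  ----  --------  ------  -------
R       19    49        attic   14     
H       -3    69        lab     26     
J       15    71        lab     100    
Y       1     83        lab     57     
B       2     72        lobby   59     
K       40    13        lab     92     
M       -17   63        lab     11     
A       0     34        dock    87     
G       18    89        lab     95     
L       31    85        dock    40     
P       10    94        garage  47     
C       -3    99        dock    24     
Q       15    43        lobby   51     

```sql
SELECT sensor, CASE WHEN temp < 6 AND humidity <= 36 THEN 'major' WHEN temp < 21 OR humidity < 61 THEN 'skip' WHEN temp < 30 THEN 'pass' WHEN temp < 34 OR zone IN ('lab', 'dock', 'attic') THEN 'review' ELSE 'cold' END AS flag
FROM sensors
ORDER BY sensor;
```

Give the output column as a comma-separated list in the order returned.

major, skip, skip, skip, skip, skip, skip, review, skip, skip, skip, skip, skip

sensor=A: temp < 6 AND humidity <= 36 → major
sensor=B: temp < 21 OR humidity < 61 → skip
sensor=C: temp < 21 OR humidity < 61 → skip
sensor=G: temp < 21 OR humidity < 61 → skip
sensor=H: temp < 21 OR humidity < 61 → skip
sensor=J: temp < 21 OR humidity < 61 → skip
sensor=K: temp < 21 OR humidity < 61 → skip
sensor=L: temp < 34 OR zone IN ('lab', 'dock', 'attic') → review
sensor=M: temp < 21 OR humidity < 61 → skip
sensor=P: temp < 21 OR humidity < 61 → skip
sensor=Q: temp < 21 OR humidity < 61 → skip
sensor=R: temp < 21 OR humidity < 61 → skip
sensor=Y: temp < 21 OR humidity < 61 → skip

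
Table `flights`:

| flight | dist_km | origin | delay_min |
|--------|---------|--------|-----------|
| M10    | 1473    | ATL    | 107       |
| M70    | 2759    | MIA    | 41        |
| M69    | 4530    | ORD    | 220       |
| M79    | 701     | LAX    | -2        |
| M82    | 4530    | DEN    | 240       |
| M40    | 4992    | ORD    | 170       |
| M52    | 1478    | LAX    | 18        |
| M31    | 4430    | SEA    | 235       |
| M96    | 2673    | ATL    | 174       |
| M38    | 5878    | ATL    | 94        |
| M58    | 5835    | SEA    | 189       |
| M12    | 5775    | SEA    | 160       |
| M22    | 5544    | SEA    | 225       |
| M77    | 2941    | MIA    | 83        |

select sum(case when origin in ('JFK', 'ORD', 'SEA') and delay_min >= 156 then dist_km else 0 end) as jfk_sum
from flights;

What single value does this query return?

flight=M10: ✗
flight=M70: ✗
flight=M69: ✓ → 4530
flight=M79: ✗
flight=M82: ✗
flight=M40: ✓ → 4992
flight=M52: ✗
flight=M31: ✓ → 4430
flight=M96: ✗
flight=M38: ✗
flight=M58: ✓ → 5835
flight=M12: ✓ → 5775
flight=M22: ✓ → 5544
flight=M77: ✗
jfk_sum = 4530 + 4992 + 4430 + 5835 + 5775 + 5544 = 31106

31106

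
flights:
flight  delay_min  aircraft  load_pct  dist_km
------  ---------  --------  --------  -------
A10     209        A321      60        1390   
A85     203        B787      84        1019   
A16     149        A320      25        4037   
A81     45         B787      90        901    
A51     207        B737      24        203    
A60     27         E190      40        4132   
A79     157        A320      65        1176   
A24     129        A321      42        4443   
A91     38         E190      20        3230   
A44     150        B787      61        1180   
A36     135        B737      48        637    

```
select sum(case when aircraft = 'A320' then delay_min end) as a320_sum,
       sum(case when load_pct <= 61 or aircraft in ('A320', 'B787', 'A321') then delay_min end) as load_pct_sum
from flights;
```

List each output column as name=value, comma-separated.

a320_sum=306, load_pct_sum=1449

[a320_sum: aircraft = 'A320']
flight=A10: ✗
flight=A85: ✗
flight=A16: ✓ → 149
flight=A81: ✗
flight=A51: ✗
flight=A60: ✗
flight=A79: ✓ → 157
flight=A24: ✗
flight=A91: ✗
flight=A44: ✗
flight=A36: ✗
a320_sum = 149 + 157 = 306
—
[load_pct_sum: load_pct <= 61 or aircraft in ('A320', 'B787', 'A321')]
flight=A10: ✓ → 209
flight=A85: ✓ → 203
flight=A16: ✓ → 149
flight=A81: ✓ → 45
flight=A51: ✓ → 207
flight=A60: ✓ → 27
flight=A79: ✓ → 157
flight=A24: ✓ → 129
flight=A91: ✓ → 38
flight=A44: ✓ → 150
flight=A36: ✓ → 135
load_pct_sum = 209 + 203 + 149 + 45 + 207 + 27 + 157 + 129 + 38 + 150 + 135 = 1449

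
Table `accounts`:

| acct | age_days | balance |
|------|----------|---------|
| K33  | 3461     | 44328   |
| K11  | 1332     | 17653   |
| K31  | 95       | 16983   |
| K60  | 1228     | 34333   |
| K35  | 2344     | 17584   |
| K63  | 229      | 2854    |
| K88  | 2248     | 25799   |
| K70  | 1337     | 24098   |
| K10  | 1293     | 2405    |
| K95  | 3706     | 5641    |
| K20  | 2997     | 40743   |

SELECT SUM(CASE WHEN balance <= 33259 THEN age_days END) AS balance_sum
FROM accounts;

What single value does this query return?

acct=K33: ✗
acct=K11: ✓ → 1332
acct=K31: ✓ → 95
acct=K60: ✗
acct=K35: ✓ → 2344
acct=K63: ✓ → 229
acct=K88: ✓ → 2248
acct=K70: ✓ → 1337
acct=K10: ✓ → 1293
acct=K95: ✓ → 3706
acct=K20: ✗
balance_sum = 1332 + 95 + 2344 + 229 + 2248 + 1337 + 1293 + 3706 = 12584

12584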